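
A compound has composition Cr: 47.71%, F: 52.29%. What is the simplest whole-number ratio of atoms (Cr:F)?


Assume 100 g of compound, divide each mass% by atomic mass to get moles, then normalize by the smallest to get a raw atom ratio.
Moles per 100 g: Cr: 47.71/51.996 = 0.9176, F: 52.29/18.998 = 2.7524
Raw ratio (divide by min = 0.9176): Cr: 1.0, F: 3.0
Multiply by 1 to clear fractions: Cr: 1.0 ~= 1, F: 3.0 ~= 3
Reduce by GCD to get the simplest whole-number ratio:

1:3


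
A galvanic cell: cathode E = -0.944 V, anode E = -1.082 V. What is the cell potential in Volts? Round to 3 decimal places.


Standard cell potential: E_cell = E_cathode - E_anode.
E_cell = -0.944 - (-1.082)
E_cell = 0.138 V, rounded to 3 dp:

0.138 V


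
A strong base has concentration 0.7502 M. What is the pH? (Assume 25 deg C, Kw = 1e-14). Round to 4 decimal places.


A strong base dissociates completely, so [OH-] equals the given concentration.
pOH = -log10([OH-]) = -log10(0.7502) = 0.124823
pH = 14 - pOH = 14 - 0.124823
pH = 13.875177, rounded to 4 dp:

13.8752


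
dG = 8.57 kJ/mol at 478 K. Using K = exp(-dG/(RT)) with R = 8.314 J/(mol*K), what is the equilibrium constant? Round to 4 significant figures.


dG is in kJ/mol; multiply by 1000 to match R in J/(mol*K).
RT = 8.314 * 478 = 3974.092 J/mol
exponent = -dG*1000 / (RT) = -(8.57*1000) / 3974.092 = -2.15646744
K = exp(-2.15646744)
K = 0.11573323, rounded to 4 significant figures:

0.1157


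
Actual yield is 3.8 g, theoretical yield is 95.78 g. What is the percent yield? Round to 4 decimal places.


% yield = 100 * actual / theoretical
% yield = 100 * 3.8 / 95.78
% yield = 3.96742535 %, rounded to 4 dp:

3.9674 %


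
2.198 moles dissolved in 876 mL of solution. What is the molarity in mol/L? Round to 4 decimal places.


Convert volume to liters: V_L = V_mL / 1000.
V_L = 876 / 1000 = 0.876 L
M = n / V_L = 2.198 / 0.876
M = 2.50913242 mol/L, rounded to 4 dp:

2.5091 mol/L


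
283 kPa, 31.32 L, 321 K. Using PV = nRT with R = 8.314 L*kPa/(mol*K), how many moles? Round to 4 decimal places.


PV = nRT, solve for n = PV / (RT).
PV = 283 * 31.32 = 8863.56
RT = 8.314 * 321 = 2668.794
n = 8863.56 / 2668.794
n = 3.32118552 mol, rounded to 4 dp:

3.3212 mol


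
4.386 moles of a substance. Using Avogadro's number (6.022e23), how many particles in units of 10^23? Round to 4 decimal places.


N = n * NA, then divide by 1e23 for the requested units.
N / 1e23 = n * 6.022
N / 1e23 = 4.386 * 6.022
N / 1e23 = 26.412492, rounded to 4 dp:

26.4125


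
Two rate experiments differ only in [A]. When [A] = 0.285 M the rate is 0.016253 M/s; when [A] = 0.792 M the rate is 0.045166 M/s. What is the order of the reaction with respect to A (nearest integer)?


Rate is proportional to [A]^n, so rate2/rate1 = ([A]2/[A]1)^n. Take logs to solve for n.
rate2/rate1 = 0.045166 / 0.016253 = 2.7789
[A]2/[A]1 = 0.792 / 0.285 = 2.7789
n = ln(2.7789) / ln(2.7789) = 1.0
Nearest integer order:

1


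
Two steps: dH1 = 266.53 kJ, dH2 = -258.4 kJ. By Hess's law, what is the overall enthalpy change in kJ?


Hess's law: enthalpy is a state function, so add the step enthalpies.
dH_total = dH1 + dH2 = 266.53 + (-258.4)
dH_total = 8.13 kJ:

8.13 kJ


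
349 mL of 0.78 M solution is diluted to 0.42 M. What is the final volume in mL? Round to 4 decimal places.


Dilution: M1*V1 = M2*V2, solve for V2.
V2 = M1*V1 / M2
V2 = 0.78 * 349 / 0.42
V2 = 272.22 / 0.42
V2 = 648.14285714 mL, rounded to 4 dp:

648.1429 mL


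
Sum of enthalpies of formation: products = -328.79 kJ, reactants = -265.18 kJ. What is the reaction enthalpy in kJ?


dH_rxn = sum(dH_f products) - sum(dH_f reactants)
dH_rxn = -328.79 - (-265.18)
dH_rxn = -63.61 kJ:

-63.61 kJ


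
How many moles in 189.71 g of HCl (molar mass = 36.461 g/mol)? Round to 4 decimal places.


n = mass / M
n = 189.71 / 36.461
n = 5.20309372 mol, rounded to 4 dp:

5.2031 mol


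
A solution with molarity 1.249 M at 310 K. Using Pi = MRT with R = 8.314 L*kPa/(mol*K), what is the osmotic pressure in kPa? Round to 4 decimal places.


Osmotic pressure (van't Hoff): Pi = M*R*T.
RT = 8.314 * 310 = 2577.34
Pi = 1.249 * 2577.34
Pi = 3219.09766 kPa, rounded to 4 dp:

3219.0977 kPa


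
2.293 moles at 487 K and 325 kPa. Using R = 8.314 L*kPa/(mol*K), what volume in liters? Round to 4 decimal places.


PV = nRT, solve for V = nRT / P.
nRT = 2.293 * 8.314 * 487 = 9284.169
V = 9284.169 / 325
V = 28.56667385 L, rounded to 4 dp:

28.5667 L


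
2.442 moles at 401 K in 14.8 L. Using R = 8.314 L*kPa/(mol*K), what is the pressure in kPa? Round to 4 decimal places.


PV = nRT, solve for P = nRT / V.
nRT = 2.442 * 8.314 * 401 = 8141.418
P = 8141.418 / 14.8
P = 550.09581081 kPa, rounded to 4 dp:

550.0958 kPa


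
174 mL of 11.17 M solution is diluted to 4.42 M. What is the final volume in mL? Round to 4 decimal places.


Dilution: M1*V1 = M2*V2, solve for V2.
V2 = M1*V1 / M2
V2 = 11.17 * 174 / 4.42
V2 = 1943.58 / 4.42
V2 = 439.7239819 mL, rounded to 4 dp:

439.7240 mL


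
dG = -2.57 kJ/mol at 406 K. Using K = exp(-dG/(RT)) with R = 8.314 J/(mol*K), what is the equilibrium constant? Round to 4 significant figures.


dG is in kJ/mol; multiply by 1000 to match R in J/(mol*K).
RT = 8.314 * 406 = 3375.484 J/mol
exponent = -dG*1000 / (RT) = -(-2.57*1000) / 3375.484 = 0.7613723
K = exp(0.7613723)
K = 2.1412126, rounded to 4 significant figures:

2.141


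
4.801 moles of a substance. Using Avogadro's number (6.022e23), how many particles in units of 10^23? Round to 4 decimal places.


N = n * NA, then divide by 1e23 for the requested units.
N / 1e23 = n * 6.022
N / 1e23 = 4.801 * 6.022
N / 1e23 = 28.911622, rounded to 4 dp:

28.9116


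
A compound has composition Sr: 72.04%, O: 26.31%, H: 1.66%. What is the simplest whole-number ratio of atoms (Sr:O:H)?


Assume 100 g of compound, divide each mass% by atomic mass to get moles, then normalize by the smallest to get a raw atom ratio.
Moles per 100 g: Sr: 72.04/87.62 = 0.8222, O: 26.31/15.999 = 1.6445, H: 1.66/1.008 = 1.6468
Raw ratio (divide by min = 0.8222): Sr: 1.0, O: 2.0, H: 2.003
Multiply by 1 to clear fractions: Sr: 1.0 ~= 1, O: 2.0 ~= 2, H: 2.003 ~= 2
Reduce by GCD to get the simplest whole-number ratio:

1:2:2


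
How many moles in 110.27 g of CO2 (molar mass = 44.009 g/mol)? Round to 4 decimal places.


n = mass / M
n = 110.27 / 44.009
n = 2.50562385 mol, rounded to 4 dp:

2.5056 mol


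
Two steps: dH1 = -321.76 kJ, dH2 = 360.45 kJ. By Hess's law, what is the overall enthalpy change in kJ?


Hess's law: enthalpy is a state function, so add the step enthalpies.
dH_total = dH1 + dH2 = -321.76 + (360.45)
dH_total = 38.69 kJ:

38.69 kJ


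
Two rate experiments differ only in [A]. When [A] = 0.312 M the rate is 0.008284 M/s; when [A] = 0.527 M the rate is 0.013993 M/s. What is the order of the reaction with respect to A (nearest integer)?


Rate is proportional to [A]^n, so rate2/rate1 = ([A]2/[A]1)^n. Take logs to solve for n.
rate2/rate1 = 0.013993 / 0.008284 = 1.6892
[A]2/[A]1 = 0.527 / 0.312 = 1.6891
n = ln(1.6892) / ln(1.6891) = 1.0
Nearest integer order:

1


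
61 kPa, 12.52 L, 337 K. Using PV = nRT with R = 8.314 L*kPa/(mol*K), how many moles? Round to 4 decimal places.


PV = nRT, solve for n = PV / (RT).
PV = 61 * 12.52 = 763.72
RT = 8.314 * 337 = 2801.818
n = 763.72 / 2801.818
n = 0.27258016 mol, rounded to 4 dp:

0.2726 mol


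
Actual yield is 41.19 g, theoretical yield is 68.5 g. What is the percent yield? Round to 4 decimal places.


% yield = 100 * actual / theoretical
% yield = 100 * 41.19 / 68.5
% yield = 60.13138686 %, rounded to 4 dp:

60.1314 %


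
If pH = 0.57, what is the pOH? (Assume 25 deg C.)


At 25 deg C, pH + pOH = 14.
pOH = 14 - pH = 14 - 0.57
pOH = 13.43:

13.43


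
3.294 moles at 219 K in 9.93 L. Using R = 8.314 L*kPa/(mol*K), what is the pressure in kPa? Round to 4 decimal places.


PV = nRT, solve for P = nRT / V.
nRT = 3.294 * 8.314 * 219 = 5997.6032
P = 5997.6032 / 9.93
P = 603.98823766 kPa, rounded to 4 dp:

603.9882 kPa


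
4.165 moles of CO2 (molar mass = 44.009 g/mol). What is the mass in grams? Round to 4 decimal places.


mass = n * M
mass = 4.165 * 44.009
mass = 183.297485 g, rounded to 4 dp:

183.2975 g


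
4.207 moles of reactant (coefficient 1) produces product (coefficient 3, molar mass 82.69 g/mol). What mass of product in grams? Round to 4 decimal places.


Use the coefficient ratio to convert reactant moles to product moles, then multiply by the product's molar mass.
moles_P = moles_R * (coeff_P / coeff_R) = 4.207 * (3/1) = 12.621
mass_P = moles_P * M_P = 12.621 * 82.69
mass_P = 1043.63049 g, rounded to 4 dp:

1043.6305 g


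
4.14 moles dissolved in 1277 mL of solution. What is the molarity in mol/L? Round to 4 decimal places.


Convert volume to liters: V_L = V_mL / 1000.
V_L = 1277 / 1000 = 1.277 L
M = n / V_L = 4.14 / 1.277
M = 3.24197338 mol/L, rounded to 4 dp:

3.2420 mol/L


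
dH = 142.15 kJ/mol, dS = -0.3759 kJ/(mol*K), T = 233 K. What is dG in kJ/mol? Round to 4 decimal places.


Gibbs: dG = dH - T*dS (consistent units, dS already in kJ/(mol*K)).
T*dS = 233 * -0.3759 = -87.5847
dG = 142.15 - (-87.5847)
dG = 229.7347 kJ/mol, rounded to 4 dp:

229.7347 kJ/mol


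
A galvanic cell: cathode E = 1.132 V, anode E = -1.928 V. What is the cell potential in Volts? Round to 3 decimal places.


Standard cell potential: E_cell = E_cathode - E_anode.
E_cell = 1.132 - (-1.928)
E_cell = 3.06 V, rounded to 3 dp:

3.060 V


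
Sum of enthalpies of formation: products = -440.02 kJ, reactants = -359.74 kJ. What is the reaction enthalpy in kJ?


dH_rxn = sum(dH_f products) - sum(dH_f reactants)
dH_rxn = -440.02 - (-359.74)
dH_rxn = -80.28 kJ:

-80.28 kJ


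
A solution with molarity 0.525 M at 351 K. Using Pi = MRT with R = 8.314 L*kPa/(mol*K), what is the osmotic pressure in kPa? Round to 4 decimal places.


Osmotic pressure (van't Hoff): Pi = M*R*T.
RT = 8.314 * 351 = 2918.214
Pi = 0.525 * 2918.214
Pi = 1532.06235 kPa, rounded to 4 dp:

1532.0624 kPa


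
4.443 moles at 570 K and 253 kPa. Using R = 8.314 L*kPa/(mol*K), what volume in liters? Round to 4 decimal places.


PV = nRT, solve for V = nRT / P.
nRT = 4.443 * 8.314 * 570 = 21055.2881
V = 21055.2881 / 253
V = 83.22248261 L, rounded to 4 dp:

83.2225 L


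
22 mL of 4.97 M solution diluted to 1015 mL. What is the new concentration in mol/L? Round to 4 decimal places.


Dilution: M1*V1 = M2*V2, solve for M2.
M2 = M1*V1 / V2
M2 = 4.97 * 22 / 1015
M2 = 109.34 / 1015
M2 = 0.10772414 mol/L, rounded to 4 dp:

0.1077 mol/L


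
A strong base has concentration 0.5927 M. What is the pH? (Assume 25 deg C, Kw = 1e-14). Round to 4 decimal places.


A strong base dissociates completely, so [OH-] equals the given concentration.
pOH = -log10([OH-]) = -log10(0.5927) = 0.227165
pH = 14 - pOH = 14 - 0.227165
pH = 13.772835, rounded to 4 dp:

13.7728


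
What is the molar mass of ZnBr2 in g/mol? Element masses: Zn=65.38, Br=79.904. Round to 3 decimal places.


M = sum(count * atomic_mass) over atoms.
M = 1*65.38 + 2*79.904
M = 65.38 + 159.808
M = 225.188 g/mol, rounded to 3 dp:

225.188 g/mol


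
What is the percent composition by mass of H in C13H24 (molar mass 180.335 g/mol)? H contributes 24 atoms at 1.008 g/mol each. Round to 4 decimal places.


pct = 100 * (n_elem * M_elem) / M_total
mass_contribution = 24 * 1.008 = 24.192 g/mol
pct = 100 * 24.192 / 180.335
pct = 13.41503313 %, rounded to 4 dp:

13.4150 %


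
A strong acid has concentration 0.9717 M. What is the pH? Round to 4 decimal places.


A strong acid dissociates completely, so [H+] equals the given concentration.
pH = -log10([H+]) = -log10(0.9717)
pH = 0.0124678, rounded to 4 dp:

0.0125


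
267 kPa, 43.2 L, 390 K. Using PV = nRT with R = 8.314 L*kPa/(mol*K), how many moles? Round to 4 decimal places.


PV = nRT, solve for n = PV / (RT).
PV = 267 * 43.2 = 11534.4
RT = 8.314 * 390 = 3242.46
n = 11534.4 / 3242.46
n = 3.55729909 mol, rounded to 4 dp:

3.5573 mol


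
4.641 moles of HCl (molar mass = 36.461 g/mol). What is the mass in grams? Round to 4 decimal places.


mass = n * M
mass = 4.641 * 36.461
mass = 169.215501 g, rounded to 4 dp:

169.2155 g


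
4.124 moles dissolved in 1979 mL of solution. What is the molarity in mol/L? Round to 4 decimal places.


Convert volume to liters: V_L = V_mL / 1000.
V_L = 1979 / 1000 = 1.979 L
M = n / V_L = 4.124 / 1.979
M = 2.08388075 mol/L, rounded to 4 dp:

2.0839 mol/L


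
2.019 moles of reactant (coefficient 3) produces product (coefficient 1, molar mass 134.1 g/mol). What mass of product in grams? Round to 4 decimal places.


Use the coefficient ratio to convert reactant moles to product moles, then multiply by the product's molar mass.
moles_P = moles_R * (coeff_P / coeff_R) = 2.019 * (1/3) = 0.673
mass_P = moles_P * M_P = 0.673 * 134.1
mass_P = 90.2493 g, rounded to 4 dp:

90.2493 g


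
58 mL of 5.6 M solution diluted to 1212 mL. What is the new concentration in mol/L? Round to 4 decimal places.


Dilution: M1*V1 = M2*V2, solve for M2.
M2 = M1*V1 / V2
M2 = 5.6 * 58 / 1212
M2 = 324.8 / 1212
M2 = 0.2679868 mol/L, rounded to 4 dp:

0.2680 mol/L


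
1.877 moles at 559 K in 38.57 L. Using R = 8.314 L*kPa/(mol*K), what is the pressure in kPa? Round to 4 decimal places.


PV = nRT, solve for P = nRT / V.
nRT = 1.877 * 8.314 * 559 = 8723.4063
P = 8723.4063 / 38.57
P = 226.17076225 kPa, rounded to 4 dp:

226.1708 kPa


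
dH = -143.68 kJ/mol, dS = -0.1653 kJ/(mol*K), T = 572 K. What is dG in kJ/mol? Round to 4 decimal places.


Gibbs: dG = dH - T*dS (consistent units, dS already in kJ/(mol*K)).
T*dS = 572 * -0.1653 = -94.5516
dG = -143.68 - (-94.5516)
dG = -49.1284 kJ/mol, rounded to 4 dp:

-49.1284 kJ/mol


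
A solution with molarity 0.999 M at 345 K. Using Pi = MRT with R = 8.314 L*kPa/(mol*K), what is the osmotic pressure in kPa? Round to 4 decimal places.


Osmotic pressure (van't Hoff): Pi = M*R*T.
RT = 8.314 * 345 = 2868.33
Pi = 0.999 * 2868.33
Pi = 2865.46167 kPa, rounded to 4 dp:

2865.4617 kPa


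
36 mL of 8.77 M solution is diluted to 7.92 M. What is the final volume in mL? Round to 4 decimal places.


Dilution: M1*V1 = M2*V2, solve for V2.
V2 = M1*V1 / M2
V2 = 8.77 * 36 / 7.92
V2 = 315.72 / 7.92
V2 = 39.86363636 mL, rounded to 4 dp:

39.8636 mL


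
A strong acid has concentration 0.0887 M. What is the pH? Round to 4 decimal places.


A strong acid dissociates completely, so [H+] equals the given concentration.
pH = -log10([H+]) = -log10(0.0887)
pH = 1.05207638, rounded to 4 dp:

1.0521


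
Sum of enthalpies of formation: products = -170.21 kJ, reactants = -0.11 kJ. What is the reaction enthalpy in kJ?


dH_rxn = sum(dH_f products) - sum(dH_f reactants)
dH_rxn = -170.21 - (-0.11)
dH_rxn = -170.1 kJ:

-170.10 kJ


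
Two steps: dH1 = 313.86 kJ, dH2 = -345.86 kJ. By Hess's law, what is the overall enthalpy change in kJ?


Hess's law: enthalpy is a state function, so add the step enthalpies.
dH_total = dH1 + dH2 = 313.86 + (-345.86)
dH_total = -32.0 kJ:

-32.00 kJ


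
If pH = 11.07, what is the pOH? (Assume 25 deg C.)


At 25 deg C, pH + pOH = 14.
pOH = 14 - pH = 14 - 11.07
pOH = 2.93:

2.93


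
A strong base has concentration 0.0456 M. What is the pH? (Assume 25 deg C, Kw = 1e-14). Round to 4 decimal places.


A strong base dissociates completely, so [OH-] equals the given concentration.
pOH = -log10([OH-]) = -log10(0.0456) = 1.341035
pH = 14 - pOH = 14 - 1.341035
pH = 12.658965, rounded to 4 dp:

12.6590


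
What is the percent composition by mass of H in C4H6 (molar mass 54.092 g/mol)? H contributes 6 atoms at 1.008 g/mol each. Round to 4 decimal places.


pct = 100 * (n_elem * M_elem) / M_total
mass_contribution = 6 * 1.008 = 6.048 g/mol
pct = 100 * 6.048 / 54.092
pct = 11.18095097 %, rounded to 4 dp:

11.1810 %


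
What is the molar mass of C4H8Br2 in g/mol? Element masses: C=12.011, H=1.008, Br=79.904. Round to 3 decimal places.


M = sum(count * atomic_mass) over atoms.
M = 4*12.011 + 8*1.008 + 2*79.904
M = 48.044 + 8.064 + 159.808
M = 215.916 g/mol, rounded to 3 dp:

215.916 g/mol


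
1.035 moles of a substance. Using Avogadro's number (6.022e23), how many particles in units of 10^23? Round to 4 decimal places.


N = n * NA, then divide by 1e23 for the requested units.
N / 1e23 = n * 6.022
N / 1e23 = 1.035 * 6.022
N / 1e23 = 6.23277, rounded to 4 dp:

6.2328


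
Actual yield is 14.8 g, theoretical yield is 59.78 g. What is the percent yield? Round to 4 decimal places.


% yield = 100 * actual / theoretical
% yield = 100 * 14.8 / 59.78
% yield = 24.75744396 %, rounded to 4 dp:

24.7574 %


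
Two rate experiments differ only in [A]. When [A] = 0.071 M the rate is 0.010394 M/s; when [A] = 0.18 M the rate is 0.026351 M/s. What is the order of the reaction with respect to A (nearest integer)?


Rate is proportional to [A]^n, so rate2/rate1 = ([A]2/[A]1)^n. Take logs to solve for n.
rate2/rate1 = 0.026351 / 0.010394 = 2.5352
[A]2/[A]1 = 0.18 / 0.071 = 2.5352
n = ln(2.5352) / ln(2.5352) = 1.0
Nearest integer order:

1


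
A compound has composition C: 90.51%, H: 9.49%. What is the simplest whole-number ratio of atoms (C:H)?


Assume 100 g of compound, divide each mass% by atomic mass to get moles, then normalize by the smallest to get a raw atom ratio.
Moles per 100 g: C: 90.51/12.011 = 7.5356, H: 9.49/1.008 = 9.4147
Raw ratio (divide by min = 7.5356): C: 1.0, H: 1.249
Multiply by 4 to clear fractions: C: 4.0 ~= 4, H: 4.997 ~= 5
Reduce by GCD to get the simplest whole-number ratio:

4:5


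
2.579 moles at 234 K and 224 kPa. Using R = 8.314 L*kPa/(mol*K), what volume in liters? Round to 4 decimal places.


PV = nRT, solve for V = nRT / P.
nRT = 2.579 * 8.314 * 234 = 5017.3826
V = 5017.3826 / 224
V = 22.39902946 L, rounded to 4 dp:

22.3990 L


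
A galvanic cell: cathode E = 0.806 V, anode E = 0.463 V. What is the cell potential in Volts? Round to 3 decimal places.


Standard cell potential: E_cell = E_cathode - E_anode.
E_cell = 0.806 - (0.463)
E_cell = 0.343 V, rounded to 3 dp:

0.343 V


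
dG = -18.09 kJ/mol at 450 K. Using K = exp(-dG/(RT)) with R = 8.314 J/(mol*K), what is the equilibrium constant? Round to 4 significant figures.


dG is in kJ/mol; multiply by 1000 to match R in J/(mol*K).
RT = 8.314 * 450 = 3741.3 J/mol
exponent = -dG*1000 / (RT) = -(-18.09*1000) / 3741.3 = 4.83521771
K = exp(4.83521771)
K = 125.86598, rounded to 4 significant figures:

125.9


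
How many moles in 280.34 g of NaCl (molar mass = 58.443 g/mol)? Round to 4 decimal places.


n = mass / M
n = 280.34 / 58.443
n = 4.79681057 mol, rounded to 4 dp:

4.7968 mol


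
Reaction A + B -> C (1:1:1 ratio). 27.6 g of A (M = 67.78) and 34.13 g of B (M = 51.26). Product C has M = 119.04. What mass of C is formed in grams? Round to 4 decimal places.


Find moles of each reactant; the smaller value is the limiting reagent in a 1:1:1 reaction, so moles_C equals moles of the limiter.
n_A = mass_A / M_A = 27.6 / 67.78 = 0.4072 mol
n_B = mass_B / M_B = 34.13 / 51.26 = 0.665821 mol
Limiting reagent: A (smaller), n_limiting = 0.4072 mol
mass_C = n_limiting * M_C = 0.4072 * 119.04
mass_C = 48.473088 g, rounded to 4 dp:

48.4731 g


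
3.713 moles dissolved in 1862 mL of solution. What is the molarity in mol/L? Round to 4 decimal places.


Convert volume to liters: V_L = V_mL / 1000.
V_L = 1862 / 1000 = 1.862 L
M = n / V_L = 3.713 / 1.862
M = 1.99409237 mol/L, rounded to 4 dp:

1.9941 mol/L


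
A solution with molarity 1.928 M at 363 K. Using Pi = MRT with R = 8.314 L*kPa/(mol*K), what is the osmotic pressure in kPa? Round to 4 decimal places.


Osmotic pressure (van't Hoff): Pi = M*R*T.
RT = 8.314 * 363 = 3017.982
Pi = 1.928 * 3017.982
Pi = 5818.669296 kPa, rounded to 4 dp:

5818.6693 kPa


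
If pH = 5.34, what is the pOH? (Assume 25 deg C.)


At 25 deg C, pH + pOH = 14.
pOH = 14 - pH = 14 - 5.34
pOH = 8.66:

8.66


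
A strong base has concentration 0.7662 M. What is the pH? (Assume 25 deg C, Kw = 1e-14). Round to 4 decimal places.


A strong base dissociates completely, so [OH-] equals the given concentration.
pOH = -log10([OH-]) = -log10(0.7662) = 0.115658
pH = 14 - pOH = 14 - 0.115658
pH = 13.884342, rounded to 4 dp:

13.8843


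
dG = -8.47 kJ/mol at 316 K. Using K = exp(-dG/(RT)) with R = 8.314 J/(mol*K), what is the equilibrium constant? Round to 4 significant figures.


dG is in kJ/mol; multiply by 1000 to match R in J/(mol*K).
RT = 8.314 * 316 = 2627.224 J/mol
exponent = -dG*1000 / (RT) = -(-8.47*1000) / 2627.224 = 3.22393523
K = exp(3.22393523)
K = 25.126806, rounded to 4 significant figures:

25.13


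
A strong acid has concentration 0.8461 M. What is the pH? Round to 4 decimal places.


A strong acid dissociates completely, so [H+] equals the given concentration.
pH = -log10([H+]) = -log10(0.8461)
pH = 0.0725783, rounded to 4 dp:

0.0726


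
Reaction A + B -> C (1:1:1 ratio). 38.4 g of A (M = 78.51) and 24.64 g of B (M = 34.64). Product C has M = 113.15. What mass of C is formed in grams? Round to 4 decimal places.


Find moles of each reactant; the smaller value is the limiting reagent in a 1:1:1 reaction, so moles_C equals moles of the limiter.
n_A = mass_A / M_A = 38.4 / 78.51 = 0.48911 mol
n_B = mass_B / M_B = 24.64 / 34.64 = 0.711316 mol
Limiting reagent: A (smaller), n_limiting = 0.48911 mol
mass_C = n_limiting * M_C = 0.48911 * 113.15
mass_C = 55.3427965 g, rounded to 4 dp:

55.3428 g


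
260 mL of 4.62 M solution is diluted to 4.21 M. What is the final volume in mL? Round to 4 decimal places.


Dilution: M1*V1 = M2*V2, solve for V2.
V2 = M1*V1 / M2
V2 = 4.62 * 260 / 4.21
V2 = 1201.2 / 4.21
V2 = 285.32066508 mL, rounded to 4 dp:

285.3207 mL


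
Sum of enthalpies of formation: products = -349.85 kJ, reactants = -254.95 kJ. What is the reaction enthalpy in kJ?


dH_rxn = sum(dH_f products) - sum(dH_f reactants)
dH_rxn = -349.85 - (-254.95)
dH_rxn = -94.9 kJ:

-94.90 kJ


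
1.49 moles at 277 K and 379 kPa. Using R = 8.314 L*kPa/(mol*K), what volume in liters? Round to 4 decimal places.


PV = nRT, solve for V = nRT / P.
nRT = 1.49 * 8.314 * 277 = 3431.4372
V = 3431.4372 / 379
V = 9.05392401 L, rounded to 4 dp:

9.0539 L


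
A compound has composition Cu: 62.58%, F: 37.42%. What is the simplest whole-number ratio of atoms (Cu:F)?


Assume 100 g of compound, divide each mass% by atomic mass to get moles, then normalize by the smallest to get a raw atom ratio.
Moles per 100 g: Cu: 62.58/63.546 = 0.9848, F: 37.42/18.998 = 1.9697
Raw ratio (divide by min = 0.9848): Cu: 1.0, F: 2.0
Multiply by 1 to clear fractions: Cu: 1.0 ~= 1, F: 2.0 ~= 2
Reduce by GCD to get the simplest whole-number ratio:

1:2


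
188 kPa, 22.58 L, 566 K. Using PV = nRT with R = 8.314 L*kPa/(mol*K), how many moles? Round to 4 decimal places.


PV = nRT, solve for n = PV / (RT).
PV = 188 * 22.58 = 4245.04
RT = 8.314 * 566 = 4705.724
n = 4245.04 / 4705.724
n = 0.90210136 mol, rounded to 4 dp:

0.9021 mol


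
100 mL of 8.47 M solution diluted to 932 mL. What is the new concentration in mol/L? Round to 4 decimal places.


Dilution: M1*V1 = M2*V2, solve for M2.
M2 = M1*V1 / V2
M2 = 8.47 * 100 / 932
M2 = 847.0 / 932
M2 = 0.90879828 mol/L, rounded to 4 dp:

0.9088 mol/L


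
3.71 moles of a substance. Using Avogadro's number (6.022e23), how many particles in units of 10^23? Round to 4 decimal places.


N = n * NA, then divide by 1e23 for the requested units.
N / 1e23 = n * 6.022
N / 1e23 = 3.71 * 6.022
N / 1e23 = 22.34162, rounded to 4 dp:

22.3416


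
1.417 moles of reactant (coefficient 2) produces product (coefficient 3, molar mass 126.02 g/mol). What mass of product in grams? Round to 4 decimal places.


Use the coefficient ratio to convert reactant moles to product moles, then multiply by the product's molar mass.
moles_P = moles_R * (coeff_P / coeff_R) = 1.417 * (3/2) = 2.1255
mass_P = moles_P * M_P = 2.1255 * 126.02
mass_P = 267.85551 g, rounded to 4 dp:

267.8555 g


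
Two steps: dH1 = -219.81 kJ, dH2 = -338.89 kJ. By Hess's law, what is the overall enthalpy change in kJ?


Hess's law: enthalpy is a state function, so add the step enthalpies.
dH_total = dH1 + dH2 = -219.81 + (-338.89)
dH_total = -558.7 kJ:

-558.70 kJ


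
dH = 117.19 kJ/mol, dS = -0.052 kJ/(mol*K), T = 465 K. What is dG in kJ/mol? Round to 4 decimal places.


Gibbs: dG = dH - T*dS (consistent units, dS already in kJ/(mol*K)).
T*dS = 465 * -0.052 = -24.18
dG = 117.19 - (-24.18)
dG = 141.37 kJ/mol, rounded to 4 dp:

141.3700 kJ/mol


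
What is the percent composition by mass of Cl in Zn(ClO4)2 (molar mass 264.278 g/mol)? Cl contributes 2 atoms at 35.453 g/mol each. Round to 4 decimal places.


pct = 100 * (n_elem * M_elem) / M_total
mass_contribution = 2 * 35.453 = 70.906 g/mol
pct = 100 * 70.906 / 264.278
pct = 26.83008045 %, rounded to 4 dp:

26.8301 %


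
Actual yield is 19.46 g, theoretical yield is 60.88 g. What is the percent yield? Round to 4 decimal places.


% yield = 100 * actual / theoretical
% yield = 100 * 19.46 / 60.88
% yield = 31.96452037 %, rounded to 4 dp:

31.9645 %


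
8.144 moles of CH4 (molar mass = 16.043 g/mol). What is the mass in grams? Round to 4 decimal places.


mass = n * M
mass = 8.144 * 16.043
mass = 130.654192 g, rounded to 4 dp:

130.6542 g


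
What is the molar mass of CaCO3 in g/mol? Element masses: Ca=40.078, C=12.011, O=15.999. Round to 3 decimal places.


M = sum(count * atomic_mass) over atoms.
M = 1*40.078 + 1*12.011 + 3*15.999
M = 40.078 + 12.011 + 47.997
M = 100.086 g/mol, rounded to 3 dp:

100.086 g/mol


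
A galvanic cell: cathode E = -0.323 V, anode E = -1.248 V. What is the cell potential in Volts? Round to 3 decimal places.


Standard cell potential: E_cell = E_cathode - E_anode.
E_cell = -0.323 - (-1.248)
E_cell = 0.925 V, rounded to 3 dp:

0.925 V


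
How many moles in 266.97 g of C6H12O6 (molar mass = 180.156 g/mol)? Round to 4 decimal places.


n = mass / M
n = 266.97 / 180.156
n = 1.48188237 mol, rounded to 4 dp:

1.4819 mol


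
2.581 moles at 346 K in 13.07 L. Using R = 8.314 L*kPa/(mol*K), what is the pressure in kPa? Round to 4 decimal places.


PV = nRT, solve for P = nRT / V.
nRT = 2.581 * 8.314 * 346 = 7424.6182
P = 7424.6182 / 13.07
P = 568.06566182 kPa, rounded to 4 dp:

568.0657 kPa


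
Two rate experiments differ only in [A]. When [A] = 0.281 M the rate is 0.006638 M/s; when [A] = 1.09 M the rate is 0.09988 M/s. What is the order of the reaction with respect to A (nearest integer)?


Rate is proportional to [A]^n, so rate2/rate1 = ([A]2/[A]1)^n. Take logs to solve for n.
rate2/rate1 = 0.09988 / 0.006638 = 15.0467
[A]2/[A]1 = 1.09 / 0.281 = 3.879
n = ln(15.0467) / ln(3.879) = 2.0
Nearest integer order:

2


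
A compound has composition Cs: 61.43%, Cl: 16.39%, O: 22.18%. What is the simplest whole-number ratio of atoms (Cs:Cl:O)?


Assume 100 g of compound, divide each mass% by atomic mass to get moles, then normalize by the smallest to get a raw atom ratio.
Moles per 100 g: Cs: 61.43/132.905 = 0.4622, Cl: 16.39/35.453 = 0.4623, O: 22.18/15.999 = 1.3863
Raw ratio (divide by min = 0.4622): Cs: 1.0, Cl: 1.0, O: 2.999
Multiply by 1 to clear fractions: Cs: 1.0 ~= 1, Cl: 1.0 ~= 1, O: 2.999 ~= 3
Reduce by GCD to get the simplest whole-number ratio:

1:1:3


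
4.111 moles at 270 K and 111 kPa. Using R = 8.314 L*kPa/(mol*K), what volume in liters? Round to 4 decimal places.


PV = nRT, solve for V = nRT / P.
nRT = 4.111 * 8.314 * 270 = 9228.2906
V = 9228.2906 / 111
V = 83.13775315 L, rounded to 4 dp:

83.1378 L


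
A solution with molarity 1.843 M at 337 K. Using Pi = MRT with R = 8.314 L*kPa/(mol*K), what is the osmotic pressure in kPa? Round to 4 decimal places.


Osmotic pressure (van't Hoff): Pi = M*R*T.
RT = 8.314 * 337 = 2801.818
Pi = 1.843 * 2801.818
Pi = 5163.750574 kPa, rounded to 4 dp:

5163.7506 kPa


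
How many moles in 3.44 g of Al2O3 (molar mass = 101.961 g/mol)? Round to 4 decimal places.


n = mass / M
n = 3.44 / 101.961
n = 0.03373839 mol, rounded to 4 dp:

0.0337 mol


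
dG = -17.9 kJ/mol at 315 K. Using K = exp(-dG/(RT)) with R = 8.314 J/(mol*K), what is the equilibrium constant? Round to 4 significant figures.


dG is in kJ/mol; multiply by 1000 to match R in J/(mol*K).
RT = 8.314 * 315 = 2618.91 J/mol
exponent = -dG*1000 / (RT) = -(-17.9*1000) / 2618.91 = 6.8349046
K = exp(6.8349046)
K = 929.73965, rounded to 4 significant figures:

929.7


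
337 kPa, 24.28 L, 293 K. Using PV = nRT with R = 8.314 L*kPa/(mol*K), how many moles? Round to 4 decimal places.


PV = nRT, solve for n = PV / (RT).
PV = 337 * 24.28 = 8182.36
RT = 8.314 * 293 = 2436.002
n = 8182.36 / 2436.002
n = 3.35892992 mol, rounded to 4 dp:

3.3589 mol


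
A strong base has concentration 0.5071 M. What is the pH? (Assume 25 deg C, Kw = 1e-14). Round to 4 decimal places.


A strong base dissociates completely, so [OH-] equals the given concentration.
pOH = -log10([OH-]) = -log10(0.5071) = 0.294906
pH = 14 - pOH = 14 - 0.294906
pH = 13.705094, rounded to 4 dp:

13.7051


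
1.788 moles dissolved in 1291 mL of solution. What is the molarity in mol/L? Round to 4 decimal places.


Convert volume to liters: V_L = V_mL / 1000.
V_L = 1291 / 1000 = 1.291 L
M = n / V_L = 1.788 / 1.291
M = 1.38497289 mol/L, rounded to 4 dp:

1.3850 mol/L


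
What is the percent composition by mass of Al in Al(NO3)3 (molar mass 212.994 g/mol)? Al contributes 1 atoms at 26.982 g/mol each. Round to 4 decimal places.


pct = 100 * (n_elem * M_elem) / M_total
mass_contribution = 1 * 26.982 = 26.982 g/mol
pct = 100 * 26.982 / 212.994
pct = 12.66796248 %, rounded to 4 dp:

12.6680 %


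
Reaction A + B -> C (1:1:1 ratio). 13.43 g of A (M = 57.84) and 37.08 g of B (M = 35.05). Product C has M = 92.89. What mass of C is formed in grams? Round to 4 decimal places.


Find moles of each reactant; the smaller value is the limiting reagent in a 1:1:1 reaction, so moles_C equals moles of the limiter.
n_A = mass_A / M_A = 13.43 / 57.84 = 0.232192 mol
n_B = mass_B / M_B = 37.08 / 35.05 = 1.057917 mol
Limiting reagent: A (smaller), n_limiting = 0.232192 mol
mass_C = n_limiting * M_C = 0.232192 * 92.89
mass_C = 21.56831488 g, rounded to 4 dp:

21.5683 g


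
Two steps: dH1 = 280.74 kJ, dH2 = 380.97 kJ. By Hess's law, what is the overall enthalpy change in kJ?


Hess's law: enthalpy is a state function, so add the step enthalpies.
dH_total = dH1 + dH2 = 280.74 + (380.97)
dH_total = 661.71 kJ:

661.71 kJ


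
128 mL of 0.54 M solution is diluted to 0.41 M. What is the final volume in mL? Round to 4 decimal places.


Dilution: M1*V1 = M2*V2, solve for V2.
V2 = M1*V1 / M2
V2 = 0.54 * 128 / 0.41
V2 = 69.12 / 0.41
V2 = 168.58536585 mL, rounded to 4 dp:

168.5854 mL


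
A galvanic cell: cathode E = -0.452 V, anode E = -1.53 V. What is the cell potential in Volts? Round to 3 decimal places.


Standard cell potential: E_cell = E_cathode - E_anode.
E_cell = -0.452 - (-1.53)
E_cell = 1.078 V, rounded to 3 dp:

1.078 V


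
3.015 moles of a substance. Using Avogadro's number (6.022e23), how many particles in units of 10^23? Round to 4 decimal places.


N = n * NA, then divide by 1e23 for the requested units.
N / 1e23 = n * 6.022
N / 1e23 = 3.015 * 6.022
N / 1e23 = 18.15633, rounded to 4 dp:

18.1563


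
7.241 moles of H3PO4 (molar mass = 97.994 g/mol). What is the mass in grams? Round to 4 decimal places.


mass = n * M
mass = 7.241 * 97.994
mass = 709.574554 g, rounded to 4 dp:

709.5746 g


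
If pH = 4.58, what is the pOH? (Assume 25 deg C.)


At 25 deg C, pH + pOH = 14.
pOH = 14 - pH = 14 - 4.58
pOH = 9.42:

9.42


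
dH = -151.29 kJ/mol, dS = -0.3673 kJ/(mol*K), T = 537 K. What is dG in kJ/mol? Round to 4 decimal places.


Gibbs: dG = dH - T*dS (consistent units, dS already in kJ/(mol*K)).
T*dS = 537 * -0.3673 = -197.2401
dG = -151.29 - (-197.2401)
dG = 45.9501 kJ/mol, rounded to 4 dp:

45.9501 kJ/mol


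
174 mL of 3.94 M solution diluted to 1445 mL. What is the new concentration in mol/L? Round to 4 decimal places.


Dilution: M1*V1 = M2*V2, solve for M2.
M2 = M1*V1 / V2
M2 = 3.94 * 174 / 1445
M2 = 685.56 / 1445
M2 = 0.47443599 mol/L, rounded to 4 dp:

0.4744 mol/L


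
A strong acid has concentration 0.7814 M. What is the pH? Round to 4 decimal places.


A strong acid dissociates completely, so [H+] equals the given concentration.
pH = -log10([H+]) = -log10(0.7814)
pH = 0.10712659, rounded to 4 dp:

0.1071


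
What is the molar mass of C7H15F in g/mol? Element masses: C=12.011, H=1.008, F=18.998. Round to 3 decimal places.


M = sum(count * atomic_mass) over atoms.
M = 7*12.011 + 15*1.008 + 1*18.998
M = 84.077 + 15.12 + 18.998
M = 118.195 g/mol, rounded to 3 dp:

118.195 g/mol


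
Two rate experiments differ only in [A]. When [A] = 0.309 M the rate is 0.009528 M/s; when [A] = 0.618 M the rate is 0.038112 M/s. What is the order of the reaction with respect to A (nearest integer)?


Rate is proportional to [A]^n, so rate2/rate1 = ([A]2/[A]1)^n. Take logs to solve for n.
rate2/rate1 = 0.038112 / 0.009528 = 4.0
[A]2/[A]1 = 0.618 / 0.309 = 2.0
n = ln(4.0) / ln(2.0) = 2.0
Nearest integer order:

2


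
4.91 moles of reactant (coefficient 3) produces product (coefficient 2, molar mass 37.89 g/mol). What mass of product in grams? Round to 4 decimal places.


Use the coefficient ratio to convert reactant moles to product moles, then multiply by the product's molar mass.
moles_P = moles_R * (coeff_P / coeff_R) = 4.91 * (2/3) = 3.273333
mass_P = moles_P * M_P = 3.273333 * 37.89
mass_P = 124.02658737 g, rounded to 4 dp:

124.0266 g


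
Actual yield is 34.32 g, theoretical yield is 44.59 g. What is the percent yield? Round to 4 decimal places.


% yield = 100 * actual / theoretical
% yield = 100 * 34.32 / 44.59
% yield = 76.96793003 %, rounded to 4 dp:

76.9679 %


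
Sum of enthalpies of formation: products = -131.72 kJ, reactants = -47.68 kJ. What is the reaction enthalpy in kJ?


dH_rxn = sum(dH_f products) - sum(dH_f reactants)
dH_rxn = -131.72 - (-47.68)
dH_rxn = -84.04 kJ:

-84.04 kJ


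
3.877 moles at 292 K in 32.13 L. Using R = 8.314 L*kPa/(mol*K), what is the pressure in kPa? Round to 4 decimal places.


PV = nRT, solve for P = nRT / V.
nRT = 3.877 * 8.314 * 292 = 9412.1464
P = 9412.1464 / 32.13
P = 292.93950825 kPa, rounded to 4 dp:

292.9395 kPa


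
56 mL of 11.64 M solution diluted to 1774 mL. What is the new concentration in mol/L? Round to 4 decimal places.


Dilution: M1*V1 = M2*V2, solve for M2.
M2 = M1*V1 / V2
M2 = 11.64 * 56 / 1774
M2 = 651.84 / 1774
M2 = 0.36744081 mol/L, rounded to 4 dp:

0.3674 mol/L


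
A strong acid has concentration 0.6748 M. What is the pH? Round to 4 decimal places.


A strong acid dissociates completely, so [H+] equals the given concentration.
pH = -log10([H+]) = -log10(0.6748)
pH = 0.17082493, rounded to 4 dp:

0.1708


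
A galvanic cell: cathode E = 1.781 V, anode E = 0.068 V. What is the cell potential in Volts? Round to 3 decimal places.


Standard cell potential: E_cell = E_cathode - E_anode.
E_cell = 1.781 - (0.068)
E_cell = 1.713 V, rounded to 3 dp:

1.713 V


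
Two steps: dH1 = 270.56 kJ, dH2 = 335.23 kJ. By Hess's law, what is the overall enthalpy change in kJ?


Hess's law: enthalpy is a state function, so add the step enthalpies.
dH_total = dH1 + dH2 = 270.56 + (335.23)
dH_total = 605.79 kJ:

605.79 kJ


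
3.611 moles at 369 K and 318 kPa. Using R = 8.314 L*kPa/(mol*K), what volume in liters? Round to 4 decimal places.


PV = nRT, solve for V = nRT / P.
nRT = 3.611 * 8.314 * 369 = 11078.0641
V = 11078.0641 / 318
V = 34.83667956 L, rounded to 4 dp:

34.8367 L


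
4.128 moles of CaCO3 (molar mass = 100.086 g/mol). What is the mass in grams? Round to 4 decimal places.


mass = n * M
mass = 4.128 * 100.086
mass = 413.155008 g, rounded to 4 dp:

413.1550 g


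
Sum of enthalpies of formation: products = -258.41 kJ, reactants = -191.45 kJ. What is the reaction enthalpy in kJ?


dH_rxn = sum(dH_f products) - sum(dH_f reactants)
dH_rxn = -258.41 - (-191.45)
dH_rxn = -66.96 kJ:

-66.96 kJ


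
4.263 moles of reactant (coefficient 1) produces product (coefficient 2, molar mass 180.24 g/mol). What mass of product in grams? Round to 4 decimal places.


Use the coefficient ratio to convert reactant moles to product moles, then multiply by the product's molar mass.
moles_P = moles_R * (coeff_P / coeff_R) = 4.263 * (2/1) = 8.526
mass_P = moles_P * M_P = 8.526 * 180.24
mass_P = 1536.72624 g, rounded to 4 dp:

1536.7262 g


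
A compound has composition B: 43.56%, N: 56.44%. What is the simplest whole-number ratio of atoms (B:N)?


Assume 100 g of compound, divide each mass% by atomic mass to get moles, then normalize by the smallest to get a raw atom ratio.
Moles per 100 g: B: 43.56/10.81 = 4.0296, N: 56.44/14.007 = 4.0294
Raw ratio (divide by min = 4.0294): B: 1.0, N: 1.0
Multiply by 1 to clear fractions: B: 1.0 ~= 1, N: 1.0 ~= 1
Reduce by GCD to get the simplest whole-number ratio:

1:1


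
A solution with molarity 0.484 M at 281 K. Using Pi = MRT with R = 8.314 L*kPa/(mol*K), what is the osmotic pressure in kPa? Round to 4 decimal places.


Osmotic pressure (van't Hoff): Pi = M*R*T.
RT = 8.314 * 281 = 2336.234
Pi = 0.484 * 2336.234
Pi = 1130.737256 kPa, rounded to 4 dp:

1130.7373 kPa


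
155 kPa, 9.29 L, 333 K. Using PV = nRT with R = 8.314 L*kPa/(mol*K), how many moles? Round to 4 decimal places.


PV = nRT, solve for n = PV / (RT).
PV = 155 * 9.29 = 1439.95
RT = 8.314 * 333 = 2768.562
n = 1439.95 / 2768.562
n = 0.52010755 mol, rounded to 4 dp:

0.5201 mol


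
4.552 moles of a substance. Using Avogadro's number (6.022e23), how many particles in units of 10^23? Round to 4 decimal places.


N = n * NA, then divide by 1e23 for the requested units.
N / 1e23 = n * 6.022
N / 1e23 = 4.552 * 6.022
N / 1e23 = 27.412144, rounded to 4 dp:

27.4121


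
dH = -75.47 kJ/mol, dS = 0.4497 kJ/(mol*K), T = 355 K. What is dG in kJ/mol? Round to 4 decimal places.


Gibbs: dG = dH - T*dS (consistent units, dS already in kJ/(mol*K)).
T*dS = 355 * 0.4497 = 159.6435
dG = -75.47 - (159.6435)
dG = -235.1135 kJ/mol, rounded to 4 dp:

-235.1135 kJ/mol


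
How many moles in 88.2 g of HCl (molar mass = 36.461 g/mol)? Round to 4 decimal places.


n = mass / M
n = 88.2 / 36.461
n = 2.41902307 mol, rounded to 4 dp:

2.4190 mol


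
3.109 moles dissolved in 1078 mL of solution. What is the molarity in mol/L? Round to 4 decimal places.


Convert volume to liters: V_L = V_mL / 1000.
V_L = 1078 / 1000 = 1.078 L
M = n / V_L = 3.109 / 1.078
M = 2.88404453 mol/L, rounded to 4 dp:

2.8840 mol/L


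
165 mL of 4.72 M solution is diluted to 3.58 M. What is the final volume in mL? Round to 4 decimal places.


Dilution: M1*V1 = M2*V2, solve for V2.
V2 = M1*V1 / M2
V2 = 4.72 * 165 / 3.58
V2 = 778.8 / 3.58
V2 = 217.54189944 mL, rounded to 4 dp:

217.5419 mL


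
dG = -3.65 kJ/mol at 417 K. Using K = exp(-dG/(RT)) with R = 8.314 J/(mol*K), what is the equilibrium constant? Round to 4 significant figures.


dG is in kJ/mol; multiply by 1000 to match R in J/(mol*K).
RT = 8.314 * 417 = 3466.938 J/mol
exponent = -dG*1000 / (RT) = -(-3.65*1000) / 3466.938 = 1.05280221
K = exp(1.05280221)
K = 2.8656701, rounded to 4 significant figures:

2.866


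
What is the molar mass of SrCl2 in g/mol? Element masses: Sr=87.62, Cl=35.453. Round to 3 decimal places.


M = sum(count * atomic_mass) over atoms.
M = 1*87.62 + 2*35.453
M = 87.62 + 70.906
M = 158.526 g/mol, rounded to 3 dp:

158.526 g/mol


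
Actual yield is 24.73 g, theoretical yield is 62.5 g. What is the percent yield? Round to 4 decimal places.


% yield = 100 * actual / theoretical
% yield = 100 * 24.73 / 62.5
% yield = 39.568 %, rounded to 4 dp:

39.5680 %
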